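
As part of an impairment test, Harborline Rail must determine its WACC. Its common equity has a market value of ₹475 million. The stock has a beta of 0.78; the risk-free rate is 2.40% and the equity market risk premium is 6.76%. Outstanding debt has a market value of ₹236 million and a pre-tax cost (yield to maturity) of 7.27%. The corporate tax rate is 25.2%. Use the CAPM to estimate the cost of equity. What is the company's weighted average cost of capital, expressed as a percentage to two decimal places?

Cost of equity via CAPM: Re = 2.4% + 0.78 × 6.76% = 7.6728%.
Total capital V = 475 + 236 = 711.
Equity: weight = 475/711 = 0.6681; cost = 7.6728%.
Debt: weight = 236/711 = 0.3319; after-tax cost = 7.27% × (1 − 25.2%) = 5.4380%.
WACC = 0.6681 × 7.6728% + 0.3319 × 5.4380% = 6.9310%.

6.93%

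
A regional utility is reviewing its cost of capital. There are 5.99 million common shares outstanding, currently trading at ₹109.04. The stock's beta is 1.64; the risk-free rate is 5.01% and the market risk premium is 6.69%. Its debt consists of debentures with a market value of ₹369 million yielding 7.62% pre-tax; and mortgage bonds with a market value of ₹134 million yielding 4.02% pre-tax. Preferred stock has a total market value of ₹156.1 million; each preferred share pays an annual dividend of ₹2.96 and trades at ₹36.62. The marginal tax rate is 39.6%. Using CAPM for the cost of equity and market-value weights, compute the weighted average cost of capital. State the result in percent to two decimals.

10.46%

Cost of equity via CAPM: Re = 5.01% + 1.64 × 6.69% = 15.9816%.
Cost of preferred: Rp = 2.96 / 36.62 = 8.0830%.
Market value of equity E = 109.04 × 5.99m = 653.1496m.
Total capital V = 653.1496 + 156.1 + 369 + 134 = 1312.2496.
Equity: weight = 653.1496/1312.2496 = 0.4977; cost = 15.9816%.
Preferred: weight = 156.1/1312.2496 = 0.1190; cost = 8.083%.
Debentures: weight = 369/1312.2496 = 0.2812; after-tax cost = 7.62% × (1 − 39.6%) = 4.6025%.
Mortgage bonds: weight = 134/1312.2496 = 0.1021; after-tax cost = 4.02% × (1 − 39.6%) = 2.4281%.
WACC = 0.4977 × 15.9816% + 0.1190 × 8.0830% + 0.2812 × 4.6025% + 0.1021 × 2.4281% = 10.4582%.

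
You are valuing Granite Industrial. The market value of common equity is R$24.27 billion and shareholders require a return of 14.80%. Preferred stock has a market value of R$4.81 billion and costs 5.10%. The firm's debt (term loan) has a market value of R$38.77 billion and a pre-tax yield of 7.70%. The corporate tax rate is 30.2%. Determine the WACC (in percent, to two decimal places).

Total capital V = 24.27 + 4.81 + 38.77 = 67.85.
Equity: weight = 24.27/67.85 = 0.3577; cost = 14.8%.
Preferred: weight = 4.81/67.85 = 0.0709; cost = 5.1%.
Term loan: weight = 38.77/67.85 = 0.5714; after-tax cost = 7.7% × (1 − 30.2%) = 5.3746%.
WACC = 0.3577 × 14.8000% + 0.0709 × 5.1000% + 0.5714 × 5.3746% = 8.7266%.

8.73%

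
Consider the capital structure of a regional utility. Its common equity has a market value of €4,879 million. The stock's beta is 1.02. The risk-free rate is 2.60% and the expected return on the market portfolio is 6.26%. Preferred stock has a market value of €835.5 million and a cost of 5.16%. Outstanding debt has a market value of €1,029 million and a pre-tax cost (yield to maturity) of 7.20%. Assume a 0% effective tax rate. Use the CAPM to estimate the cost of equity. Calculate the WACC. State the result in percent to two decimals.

Market risk premium = 6.26% − 2.6% = 3.66%.
Cost of equity via CAPM: Re = 2.6% + 1.02 × 3.66% = 6.3332%.
Total capital V = 4879 + 835.5 + 1029 = 6743.5.
Equity: weight = 4879/6743.5 = 0.7235; cost = 6.3332%.
Preferred: weight = 835.5/6743.5 = 0.1239; cost = 5.16%.
Debt: weight = 1029/6743.5 = 0.1526; after-tax cost = 7.2% × (1 − 0%) = 7.2000%.
WACC = 0.7235 × 6.3332% + 0.1239 × 5.1600% + 0.1526 × 7.2000% = 6.3201%.

6.32%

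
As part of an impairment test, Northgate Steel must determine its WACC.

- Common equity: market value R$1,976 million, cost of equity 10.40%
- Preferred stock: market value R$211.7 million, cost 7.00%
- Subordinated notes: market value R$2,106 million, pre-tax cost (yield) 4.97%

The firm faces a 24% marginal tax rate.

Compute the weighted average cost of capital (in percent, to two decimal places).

6.98%

Total capital V = 1976 + 211.7 + 2106 = 4293.7.
Equity: weight = 1976/4293.7 = 0.4602; cost = 10.4%.
Preferred: weight = 211.7/4293.7 = 0.0493; cost = 7%.
Subordinated notes: weight = 2106/4293.7 = 0.4905; after-tax cost = 4.97% × (1 − 24%) = 3.7772%.
WACC = 0.4602 × 10.4000% + 0.0493 × 7.0000% + 0.4905 × 3.7772% = 6.9840%.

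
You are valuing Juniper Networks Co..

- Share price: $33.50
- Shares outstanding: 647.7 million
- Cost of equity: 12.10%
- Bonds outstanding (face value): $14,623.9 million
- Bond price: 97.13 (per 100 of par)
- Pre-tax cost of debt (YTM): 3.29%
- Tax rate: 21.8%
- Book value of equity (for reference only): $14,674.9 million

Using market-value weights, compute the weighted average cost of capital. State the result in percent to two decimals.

8.33%

Market value of equity E = 33.5 × 647.7m = 21697.95m. Market value of debt D = 14623.9m × 97.13/100 = 14204.19407m.
Total capital V = 21697.95 + 14204.19407 = 35902.14407.
Equity: weight = 21697.95/35902.14407 = 0.6044; cost = 12.1%.
Bonds outstanding: weight = 14204.19407/35902.14407 = 0.3956; after-tax cost = 3.29% × (1 − 21.8%) = 2.5728%.
WACC = 0.6044 × 12.1000% + 0.3956 × 2.5728% = 8.3307%.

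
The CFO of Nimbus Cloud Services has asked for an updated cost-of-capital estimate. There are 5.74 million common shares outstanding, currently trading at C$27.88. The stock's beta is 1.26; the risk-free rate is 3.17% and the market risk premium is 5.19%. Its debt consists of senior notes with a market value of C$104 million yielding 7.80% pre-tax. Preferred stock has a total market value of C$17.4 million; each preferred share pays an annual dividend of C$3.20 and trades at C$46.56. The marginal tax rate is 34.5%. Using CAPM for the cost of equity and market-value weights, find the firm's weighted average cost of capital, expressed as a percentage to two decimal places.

Cost of equity via CAPM: Re = 3.17% + 1.26 × 5.19% = 9.7094%.
Cost of preferred: Rp = 3.2 / 46.56 = 6.8729%.
Market value of equity E = 27.88 × 5.74m = 160.0312m.
Total capital V = 160.0312 + 17.4 + 104 = 281.4312.
Equity: weight = 160.0312/281.4312 = 0.5686; cost = 9.7094%.
Preferred: weight = 17.4/281.4312 = 0.0618; cost = 6.8729%.
Senior notes: weight = 104/281.4312 = 0.3695; after-tax cost = 7.8% × (1 − 34.5%) = 5.1090%.
WACC = 0.5686 × 9.7094% + 0.0618 × 6.8729% + 0.3695 × 5.1090% = 7.8340%.

7.83%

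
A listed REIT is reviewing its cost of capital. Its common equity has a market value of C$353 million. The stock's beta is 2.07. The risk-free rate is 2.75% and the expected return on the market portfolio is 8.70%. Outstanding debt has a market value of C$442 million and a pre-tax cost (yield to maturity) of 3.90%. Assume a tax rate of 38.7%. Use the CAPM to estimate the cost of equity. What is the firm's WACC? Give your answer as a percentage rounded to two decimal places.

Market risk premium = 8.7% − 2.75% = 5.95%.
Cost of equity via CAPM: Re = 2.75% + 2.07 × 5.95% = 15.0665%.
Total capital V = 353 + 442 = 795.
Equity: weight = 353/795 = 0.4440; cost = 15.0665%.
Debt: weight = 442/795 = 0.5560; after-tax cost = 3.9% × (1 − 38.7%) = 2.3907%.
WACC = 0.4440 × 15.0665% + 0.5560 × 2.3907% = 8.0191%.

8.02%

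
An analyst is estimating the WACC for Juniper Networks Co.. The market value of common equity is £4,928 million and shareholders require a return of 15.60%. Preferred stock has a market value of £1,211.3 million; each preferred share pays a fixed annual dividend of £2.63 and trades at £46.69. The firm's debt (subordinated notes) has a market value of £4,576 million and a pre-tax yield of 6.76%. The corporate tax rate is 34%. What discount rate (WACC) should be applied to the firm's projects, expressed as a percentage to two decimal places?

Cost of preferred: Rp = 2.63 / 46.69 = 5.6329%.
Total capital V = 4928 + 1211.3 + 4576 = 10715.3.
Equity: weight = 4928/10715.3 = 0.4599; cost = 15.6%.
Preferred: weight = 1211.3/10715.3 = 0.1130; cost = 5.6329%.
Subordinated notes: weight = 4576/10715.3 = 0.4271; after-tax cost = 6.76% × (1 − 34%) = 4.4616%.
WACC = 0.4599 × 15.6000% + 0.1130 × 5.6329% + 0.4271 × 4.4616% = 9.7166%.

9.72%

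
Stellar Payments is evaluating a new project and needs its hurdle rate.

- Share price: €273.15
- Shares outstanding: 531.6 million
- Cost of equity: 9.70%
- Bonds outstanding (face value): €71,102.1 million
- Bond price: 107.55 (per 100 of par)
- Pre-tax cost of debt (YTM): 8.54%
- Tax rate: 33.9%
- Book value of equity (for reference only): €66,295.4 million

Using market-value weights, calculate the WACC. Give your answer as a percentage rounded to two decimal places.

Market value of equity E = 273.15 × 531.6m = 145206.54m. Market value of debt D = 71102.1m × 107.55/100 = 76470.30855m.
Total capital V = 145206.54 + 76470.30855 = 221676.84855.
Equity: weight = 145206.54/221676.84855 = 0.6550; cost = 9.7%.
Bonds outstanding: weight = 76470.30855/221676.84855 = 0.3450; after-tax cost = 8.54% × (1 − 33.9%) = 5.6449%.
WACC = 0.6550 × 9.7000% + 0.3450 × 5.6449% = 8.3012%.

8.30%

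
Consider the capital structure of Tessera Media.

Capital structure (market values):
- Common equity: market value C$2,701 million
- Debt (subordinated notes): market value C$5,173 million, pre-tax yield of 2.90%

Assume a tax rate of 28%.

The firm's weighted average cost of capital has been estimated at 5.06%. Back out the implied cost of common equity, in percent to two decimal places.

Total capital V = 2701 + 5173 = 7874.
Equity weight = 2701/7874 = 0.3430.
Subordinated notes weight = 5173/7874 = 0.6570.
Debt contribution = 0.6570 × 2.9% × (1 − 28%) = 1.3718%.
Required equity contribution = 5.06% − 1.3718% = 3.6882%.
Re = 3.6882% / 0.3430 = 10.7520%.

10.75%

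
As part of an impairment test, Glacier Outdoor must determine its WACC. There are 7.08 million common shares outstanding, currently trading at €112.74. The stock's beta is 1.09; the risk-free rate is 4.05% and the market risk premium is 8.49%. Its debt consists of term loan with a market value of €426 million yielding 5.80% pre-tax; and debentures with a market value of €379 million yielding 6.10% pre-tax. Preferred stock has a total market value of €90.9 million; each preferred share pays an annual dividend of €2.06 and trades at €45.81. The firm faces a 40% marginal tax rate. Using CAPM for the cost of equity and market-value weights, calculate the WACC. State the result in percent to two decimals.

8.20%

Cost of equity via CAPM: Re = 4.05% + 1.09 × 8.49% = 13.3041%.
Cost of preferred: Rp = 2.06 / 45.81 = 4.4968%.
Market value of equity E = 112.74 × 7.08m = 798.1992m.
Total capital V = 798.1992 + 90.9 + 426 + 379 = 1694.0992.
Equity: weight = 798.1992/1694.0992 = 0.4712; cost = 13.3041%.
Preferred: weight = 90.9/1694.0992 = 0.0537; cost = 4.4968%.
Term loan: weight = 426/1694.0992 = 0.2515; after-tax cost = 5.8% × (1 − 40%) = 3.4800%.
Debentures: weight = 379/1694.0992 = 0.2237; after-tax cost = 6.1% × (1 − 40%) = 3.6600%.
WACC = 0.4712 × 13.3041% + 0.0537 × 4.4968% + 0.2515 × 3.4800% + 0.2237 × 3.6600% = 8.2036%.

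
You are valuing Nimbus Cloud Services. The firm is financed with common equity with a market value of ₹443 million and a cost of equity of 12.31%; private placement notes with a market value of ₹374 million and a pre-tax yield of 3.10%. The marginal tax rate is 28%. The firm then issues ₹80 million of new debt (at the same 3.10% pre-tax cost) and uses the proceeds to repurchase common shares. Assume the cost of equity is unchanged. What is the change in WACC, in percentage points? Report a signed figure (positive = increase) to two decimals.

Current WACC:
Total capital V = 443 + 374 = 817.
Equity: weight = 443/817 = 0.5422; cost = 12.31%.
Private placement notes: weight = 374/817 = 0.4578; after-tax cost = 3.1% × (1 − 28%) = 2.2320%.
WACC = 0.5422 × 12.3100% + 0.4578 × 2.2320% = 7.6966%.
After the change:
Total capital V = 363 + 454 = 817.
Equity: weight = 363/817 = 0.4443; cost = 12.31%.
Private placement notes: weight = 454/817 = 0.5557; after-tax cost = 3.1% × (1 − 28%) = 2.2320%.
WACC = 0.4443 × 12.3100% + 0.5557 × 2.2320% = 6.7097%.
Change in WACC = 6.7097% − 7.6966% = -0.9868 pp.

-0.99 pp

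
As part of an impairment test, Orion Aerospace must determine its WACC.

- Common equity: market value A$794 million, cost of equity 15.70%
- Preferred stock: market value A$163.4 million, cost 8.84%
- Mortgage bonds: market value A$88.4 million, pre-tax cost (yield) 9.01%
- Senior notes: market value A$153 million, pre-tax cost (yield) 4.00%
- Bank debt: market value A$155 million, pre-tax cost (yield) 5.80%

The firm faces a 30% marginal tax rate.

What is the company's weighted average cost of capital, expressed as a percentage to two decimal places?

11.47%

Total capital V = 794 + 163.4 + 88.4 + 153 + 155 = 1353.8.
Equity: weight = 794/1353.8 = 0.5865; cost = 15.7%.
Preferred: weight = 163.4/1353.8 = 0.1207; cost = 8.84%.
Mortgage bonds: weight = 88.4/1353.8 = 0.0653; after-tax cost = 9.01% × (1 − 30%) = 6.3070%.
Senior notes: weight = 153/1353.8 = 0.1130; after-tax cost = 4% × (1 − 30%) = 2.8000%.
Bank debt: weight = 155/1353.8 = 0.1145; after-tax cost = 5.8% × (1 − 30%) = 4.0600%.
WACC = 0.5865 × 15.7000% + 0.1207 × 8.8400% + 0.0653 × 6.3070% + 0.1130 × 2.8000% + 0.1145 × 4.0600% = 11.4681%.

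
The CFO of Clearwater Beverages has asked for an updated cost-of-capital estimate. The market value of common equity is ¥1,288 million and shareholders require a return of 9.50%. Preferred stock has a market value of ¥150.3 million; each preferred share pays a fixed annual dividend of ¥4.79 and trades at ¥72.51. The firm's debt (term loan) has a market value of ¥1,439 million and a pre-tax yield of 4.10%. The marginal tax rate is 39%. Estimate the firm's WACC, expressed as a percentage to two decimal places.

Cost of preferred: Rp = 4.79 / 72.51 = 6.6060%.
Total capital V = 1288 + 150.3 + 1439 = 2877.3.
Equity: weight = 1288/2877.3 = 0.4476; cost = 9.5%.
Preferred: weight = 150.3/2877.3 = 0.0522; cost = 6.606%.
Term loan: weight = 1439/2877.3 = 0.5001; after-tax cost = 4.1% × (1 − 39%) = 2.5010%.
WACC = 0.4476 × 9.5000% + 0.0522 × 6.6060% + 0.5001 × 2.5010% = 5.8485%.

5.85%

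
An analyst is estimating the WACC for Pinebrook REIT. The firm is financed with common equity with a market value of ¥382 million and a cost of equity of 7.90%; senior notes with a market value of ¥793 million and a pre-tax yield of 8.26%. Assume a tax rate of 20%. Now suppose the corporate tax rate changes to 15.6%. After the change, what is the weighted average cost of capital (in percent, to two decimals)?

7.27%

After the change:
Total capital V = 382 + 793 = 1175.
Equity: weight = 382/1175 = 0.3251; cost = 7.9%.
Senior notes: weight = 793/1175 = 0.6749; after-tax cost = 8.26% × (1 − 15.6%) = 6.9714%.
WACC = 0.3251 × 7.9000% + 0.6749 × 6.9714% = 7.2733%.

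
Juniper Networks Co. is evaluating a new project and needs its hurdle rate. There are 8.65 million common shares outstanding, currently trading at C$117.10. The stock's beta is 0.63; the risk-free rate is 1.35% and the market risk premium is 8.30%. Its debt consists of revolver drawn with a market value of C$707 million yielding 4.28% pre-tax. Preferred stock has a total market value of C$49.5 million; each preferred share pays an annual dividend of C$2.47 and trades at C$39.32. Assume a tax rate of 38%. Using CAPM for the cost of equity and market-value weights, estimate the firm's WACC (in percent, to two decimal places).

Cost of equity via CAPM: Re = 1.35% + 0.63 × 8.3% = 6.5790%.
Cost of preferred: Rp = 2.47 / 39.32 = 6.2818%.
Market value of equity E = 117.1 × 8.65m = 1012.915m.
Total capital V = 1012.915 + 49.5 + 707 = 1769.415.
Equity: weight = 1012.915/1769.415 = 0.5725; cost = 6.579%.
Preferred: weight = 49.5/1769.415 = 0.0280; cost = 6.2818%.
Revolver drawn: weight = 707/1769.415 = 0.3996; after-tax cost = 4.28% × (1 − 38%) = 2.6536%.
WACC = 0.5725 × 6.5790% + 0.0280 × 6.2818% + 0.3996 × 2.6536% = 5.0022%.

5.00%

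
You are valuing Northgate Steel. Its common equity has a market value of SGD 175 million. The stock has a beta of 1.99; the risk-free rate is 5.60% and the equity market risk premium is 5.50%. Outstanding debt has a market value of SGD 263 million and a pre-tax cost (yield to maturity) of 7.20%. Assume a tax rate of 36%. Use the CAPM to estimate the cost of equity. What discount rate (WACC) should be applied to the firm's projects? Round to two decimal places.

9.38%

Cost of equity via CAPM: Re = 5.6% + 1.99 × 5.5% = 16.5450%.
Total capital V = 175 + 263 = 438.
Equity: weight = 175/438 = 0.3995; cost = 16.545%.
Debt: weight = 263/438 = 0.6005; after-tax cost = 7.2% × (1 − 36%) = 4.6080%.
WACC = 0.3995 × 16.5450% + 0.6005 × 4.6080% = 9.3773%.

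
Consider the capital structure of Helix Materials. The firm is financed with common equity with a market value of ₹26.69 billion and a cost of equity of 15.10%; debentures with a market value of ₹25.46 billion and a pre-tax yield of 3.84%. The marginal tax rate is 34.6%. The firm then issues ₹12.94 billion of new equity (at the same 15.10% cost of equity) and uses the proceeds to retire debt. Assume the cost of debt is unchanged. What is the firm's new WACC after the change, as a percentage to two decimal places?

12.08%

After the change:
Total capital V = 39.63 + 12.52 = 52.15.
Equity: weight = 39.63/52.15 = 0.7599; cost = 15.1%.
Debentures: weight = 12.52/52.15 = 0.2401; after-tax cost = 3.84% × (1 − 34.6%) = 2.5114%.
WACC = 0.7599 × 15.1000% + 0.2401 × 2.5114% = 12.0778%.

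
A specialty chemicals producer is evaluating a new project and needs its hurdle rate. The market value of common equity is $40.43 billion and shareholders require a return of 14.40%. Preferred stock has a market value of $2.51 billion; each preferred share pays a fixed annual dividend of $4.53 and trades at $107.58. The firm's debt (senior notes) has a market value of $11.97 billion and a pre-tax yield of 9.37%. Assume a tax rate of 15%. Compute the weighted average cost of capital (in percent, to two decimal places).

12.53%

Cost of preferred: Rp = 4.53 / 107.58 = 4.2108%.
Total capital V = 40.43 + 2.51 + 11.97 = 54.91.
Equity: weight = 40.43/54.91 = 0.7363; cost = 14.4%.
Preferred: weight = 2.51/54.91 = 0.0457; cost = 4.2108%.
Senior notes: weight = 11.97/54.91 = 0.2180; after-tax cost = 9.37% × (1 − 15%) = 7.9645%.
WACC = 0.7363 × 14.4000% + 0.0457 × 4.2108% + 0.2180 × 7.9645% = 12.5313%.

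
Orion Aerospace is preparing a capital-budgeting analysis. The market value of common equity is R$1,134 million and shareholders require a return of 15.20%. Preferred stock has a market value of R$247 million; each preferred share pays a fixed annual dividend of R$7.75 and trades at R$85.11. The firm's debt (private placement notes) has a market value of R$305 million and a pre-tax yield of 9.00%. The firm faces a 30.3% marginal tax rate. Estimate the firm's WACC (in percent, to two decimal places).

Cost of preferred: Rp = 7.75 / 85.11 = 9.1059%.
Total capital V = 1134 + 247 + 305 = 1686.
Equity: weight = 1134/1686 = 0.6726; cost = 15.2%.
Preferred: weight = 247/1686 = 0.1465; cost = 9.1059%.
Private placement notes: weight = 305/1686 = 0.1809; after-tax cost = 9% × (1 − 30.3%) = 6.2730%.
WACC = 0.6726 × 15.2000% + 0.1465 × 9.1059% + 0.1809 × 6.2730% = 12.6923%.

12.69%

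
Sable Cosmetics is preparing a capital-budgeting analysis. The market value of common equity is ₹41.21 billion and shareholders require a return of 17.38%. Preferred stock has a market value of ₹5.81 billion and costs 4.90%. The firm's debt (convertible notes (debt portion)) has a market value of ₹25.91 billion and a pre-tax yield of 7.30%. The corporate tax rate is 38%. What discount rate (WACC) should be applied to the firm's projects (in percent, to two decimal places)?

Total capital V = 41.21 + 5.81 + 25.91 = 72.93.
Equity: weight = 41.21/72.93 = 0.5651; cost = 17.38%.
Preferred: weight = 5.81/72.93 = 0.0797; cost = 4.9%.
Convertible notes (debt portion): weight = 25.91/72.93 = 0.3553; after-tax cost = 7.3% × (1 − 38%) = 4.5260%.
WACC = 0.5651 × 17.3800% + 0.0797 × 4.9000% + 0.3553 × 4.5260% = 11.8191%.

11.82%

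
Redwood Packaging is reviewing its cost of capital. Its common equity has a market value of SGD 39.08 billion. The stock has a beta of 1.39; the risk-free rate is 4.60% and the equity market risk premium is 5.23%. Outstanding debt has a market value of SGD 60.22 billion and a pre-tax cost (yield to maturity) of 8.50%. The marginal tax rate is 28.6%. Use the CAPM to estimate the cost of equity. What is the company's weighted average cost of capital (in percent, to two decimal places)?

8.35%

Cost of equity via CAPM: Re = 4.6% + 1.39 × 5.23% = 11.8697%.
Total capital V = 39.08 + 60.22 = 99.3.
Equity: weight = 39.08/99.3 = 0.3936; cost = 11.8697%.
Debt: weight = 60.22/99.3 = 0.6064; after-tax cost = 8.5% × (1 − 28.6%) = 6.0690%.
WACC = 0.3936 × 11.8697% + 0.6064 × 6.0690% = 8.3519%.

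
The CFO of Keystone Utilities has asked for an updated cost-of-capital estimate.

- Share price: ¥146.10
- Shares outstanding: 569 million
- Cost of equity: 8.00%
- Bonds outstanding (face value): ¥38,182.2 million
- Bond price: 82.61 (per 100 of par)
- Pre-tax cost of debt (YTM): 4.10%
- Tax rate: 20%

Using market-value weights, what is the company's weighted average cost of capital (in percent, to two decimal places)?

Market value of equity E = 146.1 × 569m = 83130.9m. Market value of debt D = 38182.2m × 82.61/100 = 31542.31542m.
Total capital V = 83130.9 + 31542.31542 = 114673.21542.
Equity: weight = 83130.9/114673.21542 = 0.7249; cost = 8%.
Bonds outstanding: weight = 31542.31542/114673.21542 = 0.2751; after-tax cost = 4.1% × (1 − 20%) = 3.2800%.
WACC = 0.7249 × 8.0000% + 0.2751 × 3.2800% = 6.7017%.

6.70%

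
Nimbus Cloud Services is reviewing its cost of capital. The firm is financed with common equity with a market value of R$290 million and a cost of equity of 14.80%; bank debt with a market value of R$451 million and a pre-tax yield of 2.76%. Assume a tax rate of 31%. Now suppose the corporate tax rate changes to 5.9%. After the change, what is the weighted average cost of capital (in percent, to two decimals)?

7.37%

After the change:
Total capital V = 290 + 451 = 741.
Equity: weight = 290/741 = 0.3914; cost = 14.8%.
Bank debt: weight = 451/741 = 0.6086; after-tax cost = 2.76% × (1 − 5.9%) = 2.5972%.
WACC = 0.3914 × 14.8000% + 0.6086 × 2.5972% = 7.3729%.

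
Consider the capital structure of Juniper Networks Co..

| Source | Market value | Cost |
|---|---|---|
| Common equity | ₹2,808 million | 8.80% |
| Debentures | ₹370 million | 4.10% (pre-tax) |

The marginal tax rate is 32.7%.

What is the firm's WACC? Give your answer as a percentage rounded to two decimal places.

Total capital V = 2808 + 370 = 3178.
Equity: weight = 2808/3178 = 0.8836; cost = 8.8%.
Debentures: weight = 370/3178 = 0.1164; after-tax cost = 4.1% × (1 − 32.7%) = 2.7593%.
WACC = 0.8836 × 8.8000% + 0.1164 × 2.7593% = 8.0967%.

8.10%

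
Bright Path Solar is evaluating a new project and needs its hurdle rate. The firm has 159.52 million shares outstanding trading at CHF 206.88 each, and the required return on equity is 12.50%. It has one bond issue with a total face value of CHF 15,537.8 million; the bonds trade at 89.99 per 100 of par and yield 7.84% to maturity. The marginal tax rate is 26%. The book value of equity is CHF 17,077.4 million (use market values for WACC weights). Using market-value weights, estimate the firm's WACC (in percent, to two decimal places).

10.51%

Market value of equity E = 206.88 × 159.52m = 33001.4976m. Market value of debt D = 15537.8m × 89.99/100 = 13982.46622m.
Total capital V = 33001.4976 + 13982.46622 = 46983.96382.
Equity: weight = 33001.4976/46983.96382 = 0.7024; cost = 12.5%.
Bonds outstanding: weight = 13982.46622/46983.96382 = 0.2976; after-tax cost = 7.84% × (1 − 26%) = 5.8016%.
WACC = 0.7024 × 12.5000% + 0.2976 × 5.8016% = 10.5066%.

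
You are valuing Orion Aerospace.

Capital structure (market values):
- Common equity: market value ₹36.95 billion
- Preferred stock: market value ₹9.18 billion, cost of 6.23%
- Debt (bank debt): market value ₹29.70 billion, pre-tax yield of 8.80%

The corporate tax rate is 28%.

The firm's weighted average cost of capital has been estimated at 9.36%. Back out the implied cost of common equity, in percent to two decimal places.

Total capital V = 36.95 + 9.18 + 29.7 = 75.83.
Equity weight = 36.95/75.83 = 0.4873.
Preferred weight = 9.18/75.83 = 0.1211.
Bank debt weight = 29.7/75.83 = 0.3917.
Debt contribution = 0.3917 × 8.8% × (1 − 28%) = 2.4816%.
Preferred contribution = 0.1211 × 6.23% = 0.7542%.
Required equity contribution = 9.36% − 3.2358% = 6.1242%.
Re = 6.1242% / 0.4873 = 12.5683%.

12.57%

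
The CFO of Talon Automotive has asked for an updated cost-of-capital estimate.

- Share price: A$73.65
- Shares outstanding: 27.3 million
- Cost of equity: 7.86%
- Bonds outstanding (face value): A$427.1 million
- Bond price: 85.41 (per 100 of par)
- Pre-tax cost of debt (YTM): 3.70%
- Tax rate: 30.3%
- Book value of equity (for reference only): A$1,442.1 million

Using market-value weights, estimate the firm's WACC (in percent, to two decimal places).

Market value of equity E = 73.65 × 27.3m = 2010.645m. Market value of debt D = 427.1m × 85.41/100 = 364.78611m.
Total capital V = 2010.645 + 364.78611 = 2375.43111.
Equity: weight = 2010.645/2375.43111 = 0.8464; cost = 7.86%.
Bonds outstanding: weight = 364.78611/2375.43111 = 0.1536; after-tax cost = 3.7% × (1 − 30.3%) = 2.5789%.
WACC = 0.8464 × 7.8600% + 0.1536 × 2.5789% = 7.0490%.

7.05%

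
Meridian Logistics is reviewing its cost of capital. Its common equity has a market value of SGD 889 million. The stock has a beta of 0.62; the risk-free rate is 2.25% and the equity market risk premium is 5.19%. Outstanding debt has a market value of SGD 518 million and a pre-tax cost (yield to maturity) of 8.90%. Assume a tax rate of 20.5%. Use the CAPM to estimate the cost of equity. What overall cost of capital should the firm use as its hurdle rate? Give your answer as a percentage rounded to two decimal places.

6.06%

Cost of equity via CAPM: Re = 2.25% + 0.62 × 5.19% = 5.4678%.
Total capital V = 889 + 518 = 1407.
Equity: weight = 889/1407 = 0.6318; cost = 5.4678%.
Debt: weight = 518/1407 = 0.3682; after-tax cost = 8.9% × (1 − 20.5%) = 7.0755%.
WACC = 0.6318 × 5.4678% + 0.3682 × 7.0755% = 6.0597%.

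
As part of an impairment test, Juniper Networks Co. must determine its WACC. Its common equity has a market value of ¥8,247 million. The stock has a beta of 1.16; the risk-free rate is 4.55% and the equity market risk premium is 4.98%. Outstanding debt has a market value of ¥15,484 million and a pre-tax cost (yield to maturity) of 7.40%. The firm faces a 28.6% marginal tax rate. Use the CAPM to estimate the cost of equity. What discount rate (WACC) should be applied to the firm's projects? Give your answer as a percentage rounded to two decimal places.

7.04%

Cost of equity via CAPM: Re = 4.55% + 1.16 × 4.98% = 10.3268%.
Total capital V = 8247 + 15484 = 23731.
Equity: weight = 8247/23731 = 0.3475; cost = 10.3268%.
Debt: weight = 15484/23731 = 0.6525; after-tax cost = 7.4% × (1 − 28.6%) = 5.2836%.
WACC = 0.3475 × 10.3268% + 0.6525 × 5.2836% = 7.0362%.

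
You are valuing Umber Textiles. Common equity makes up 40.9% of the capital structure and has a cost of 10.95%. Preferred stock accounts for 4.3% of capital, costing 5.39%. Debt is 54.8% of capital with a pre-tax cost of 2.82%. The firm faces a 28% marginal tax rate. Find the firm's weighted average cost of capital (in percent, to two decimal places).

5.82%

After-tax cost of debt = 2.82% × (1 − 28%) = 2.0304%.
WACC = 0.409 × 10.9500% + 0.043 × 5.3900% + 0.548 × 2.0304% = 5.8230%.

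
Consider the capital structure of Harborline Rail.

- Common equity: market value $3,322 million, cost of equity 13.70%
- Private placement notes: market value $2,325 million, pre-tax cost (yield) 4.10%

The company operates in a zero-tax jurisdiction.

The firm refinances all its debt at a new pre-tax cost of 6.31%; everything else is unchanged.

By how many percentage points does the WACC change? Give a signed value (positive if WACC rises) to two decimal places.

+0.91 pp

Current WACC:
Total capital V = 3322 + 2325 = 5647.
Equity: weight = 3322/5647 = 0.5883; cost = 13.7%.
Private placement notes: weight = 2325/5647 = 0.4117; after-tax cost = 4.1% × (1 − 0%) = 4.1000%.
WACC = 0.5883 × 13.7000% + 0.4117 × 4.1000% = 9.7475%.
After the change:
Total capital V = 3322 + 2325 = 5647.
Equity: weight = 3322/5647 = 0.5883; cost = 13.7%.
Private placement notes: weight = 2325/5647 = 0.4117; after-tax cost = 6.31% × (1 − 0%) = 6.3100%.
WACC = 0.5883 × 13.7000% + 0.4117 × 6.3100% = 10.6574%.
Change in WACC = 10.6574% − 9.7475% = 0.9099 pp.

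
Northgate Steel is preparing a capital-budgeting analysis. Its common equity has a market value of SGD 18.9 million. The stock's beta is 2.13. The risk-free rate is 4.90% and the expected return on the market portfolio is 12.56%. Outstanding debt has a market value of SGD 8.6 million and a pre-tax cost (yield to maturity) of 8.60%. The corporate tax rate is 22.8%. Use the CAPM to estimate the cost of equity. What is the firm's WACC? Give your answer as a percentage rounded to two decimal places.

Market risk premium = 12.56% − 4.9% = 7.66%.
Cost of equity via CAPM: Re = 4.9% + 2.13 × 7.66% = 21.2158%.
Total capital V = 18.9 + 8.6 = 27.5.
Equity: weight = 18.9/27.5 = 0.6873; cost = 21.2158%.
Debt: weight = 8.6/27.5 = 0.3127; after-tax cost = 8.6% × (1 − 22.8%) = 6.6392%.
WACC = 0.6873 × 21.2158% + 0.3127 × 6.6392% = 16.6573%.

16.66%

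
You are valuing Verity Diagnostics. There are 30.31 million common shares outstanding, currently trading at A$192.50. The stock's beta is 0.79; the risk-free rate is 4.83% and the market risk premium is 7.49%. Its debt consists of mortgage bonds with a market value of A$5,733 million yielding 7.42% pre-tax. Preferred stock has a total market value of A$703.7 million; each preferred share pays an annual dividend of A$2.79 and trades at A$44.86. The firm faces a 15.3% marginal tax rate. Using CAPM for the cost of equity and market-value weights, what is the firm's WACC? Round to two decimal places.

8.40%

Cost of equity via CAPM: Re = 4.83% + 0.79 × 7.49% = 10.7471%.
Cost of preferred: Rp = 2.79 / 44.86 = 6.2193%.
Market value of equity E = 192.5 × 30.31m = 5834.675m.
Total capital V = 5834.675 + 703.7 + 5733 = 12271.375.
Equity: weight = 5834.675/12271.375 = 0.4755; cost = 10.7471%.
Preferred: weight = 703.7/12271.375 = 0.0573; cost = 6.2193%.
Mortgage bonds: weight = 5733/12271.375 = 0.4672; after-tax cost = 7.42% × (1 − 15.3%) = 6.2847%.
WACC = 0.4755 × 10.7471% + 0.0573 × 6.2193% + 0.4672 × 6.2847% = 8.4027%.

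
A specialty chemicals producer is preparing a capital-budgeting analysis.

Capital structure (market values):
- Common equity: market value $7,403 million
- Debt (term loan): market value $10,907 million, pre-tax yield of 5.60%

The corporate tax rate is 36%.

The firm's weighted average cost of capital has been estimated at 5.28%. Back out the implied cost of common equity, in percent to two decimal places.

Total capital V = 7403 + 10907 = 18310.
Equity weight = 7403/18310 = 0.4043.
Term loan weight = 10907/18310 = 0.5957.
Debt contribution = 0.5957 × 5.6% × (1 − 36%) = 2.1349%.
Required equity contribution = 5.28% − 2.1349% = 3.1451%.
Re = 3.1451% / 0.4043 = 7.7788%.

7.78%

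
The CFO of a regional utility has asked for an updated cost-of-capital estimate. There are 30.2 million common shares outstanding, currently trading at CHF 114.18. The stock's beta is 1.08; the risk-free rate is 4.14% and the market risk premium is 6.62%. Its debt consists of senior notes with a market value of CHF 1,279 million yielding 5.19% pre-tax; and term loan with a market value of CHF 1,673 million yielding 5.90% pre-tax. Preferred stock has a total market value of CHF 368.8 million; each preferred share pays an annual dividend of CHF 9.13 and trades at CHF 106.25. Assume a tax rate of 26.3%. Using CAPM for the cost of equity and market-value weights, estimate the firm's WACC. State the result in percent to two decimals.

8.02%

Cost of equity via CAPM: Re = 4.14% + 1.08 × 6.62% = 11.2896%.
Cost of preferred: Rp = 9.13 / 106.25 = 8.5929%.
Market value of equity E = 114.18 × 30.2m = 3448.236m.
Total capital V = 3448.236 + 368.8 + 1279 + 1673 = 6769.036.
Equity: weight = 3448.236/6769.036 = 0.5094; cost = 11.2896%.
Preferred: weight = 368.8/6769.036 = 0.0545; cost = 8.5929%.
Senior notes: weight = 1279/6769.036 = 0.1889; after-tax cost = 5.19% × (1 − 26.3%) = 3.8250%.
Term loan: weight = 1673/6769.036 = 0.2472; after-tax cost = 5.9% × (1 − 26.3%) = 4.3483%.
WACC = 0.5094 × 11.2896% + 0.0545 × 8.5929% + 0.1889 × 3.8250% + 0.2472 × 4.3483% = 8.0167%.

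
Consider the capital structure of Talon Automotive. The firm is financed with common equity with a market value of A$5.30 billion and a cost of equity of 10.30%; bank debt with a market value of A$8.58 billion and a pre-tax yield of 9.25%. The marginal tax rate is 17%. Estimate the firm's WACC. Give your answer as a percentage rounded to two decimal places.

Total capital V = 5.3 + 8.58 = 13.88.
Equity: weight = 5.3/13.88 = 0.3818; cost = 10.3%.
Bank debt: weight = 8.58/13.88 = 0.6182; after-tax cost = 9.25% × (1 − 17%) = 7.6775%.
WACC = 0.3818 × 10.3000% + 0.6182 × 7.6775% = 8.6789%.

8.68%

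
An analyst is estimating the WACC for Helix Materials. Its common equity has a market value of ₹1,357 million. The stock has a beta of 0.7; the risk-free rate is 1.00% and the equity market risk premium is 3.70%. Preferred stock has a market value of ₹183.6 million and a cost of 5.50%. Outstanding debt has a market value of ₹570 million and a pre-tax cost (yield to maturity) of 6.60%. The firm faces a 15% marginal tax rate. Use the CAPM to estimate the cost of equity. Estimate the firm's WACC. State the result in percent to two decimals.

Cost of equity via CAPM: Re = 1.0% + 0.7 × 3.7% = 3.5900%.
Total capital V = 1357 + 183.6 + 570 = 2110.6.
Equity: weight = 1357/2110.6 = 0.6429; cost = 3.59%.
Preferred: weight = 183.6/2110.6 = 0.0870; cost = 5.5%.
Debt: weight = 570/2110.6 = 0.2701; after-tax cost = 6.6% × (1 − 15%) = 5.6100%.
WACC = 0.6429 × 3.5900% + 0.0870 × 5.5000% + 0.2701 × 5.6100% = 4.3017%.

4.30%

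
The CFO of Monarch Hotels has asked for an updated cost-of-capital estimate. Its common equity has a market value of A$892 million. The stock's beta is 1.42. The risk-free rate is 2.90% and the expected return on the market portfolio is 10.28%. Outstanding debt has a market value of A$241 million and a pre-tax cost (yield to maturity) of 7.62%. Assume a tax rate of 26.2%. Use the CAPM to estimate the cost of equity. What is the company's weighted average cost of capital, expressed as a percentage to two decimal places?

Market risk premium = 10.28% − 2.9% = 7.38%.
Cost of equity via CAPM: Re = 2.9% + 1.42 × 7.38% = 13.3796%.
Total capital V = 892 + 241 = 1133.
Equity: weight = 892/1133 = 0.7873; cost = 13.3796%.
Debt: weight = 241/1133 = 0.2127; after-tax cost = 7.62% × (1 − 26.2%) = 5.6236%.
WACC = 0.7873 × 13.3796% + 0.2127 × 5.6236% = 11.7298%.

11.73%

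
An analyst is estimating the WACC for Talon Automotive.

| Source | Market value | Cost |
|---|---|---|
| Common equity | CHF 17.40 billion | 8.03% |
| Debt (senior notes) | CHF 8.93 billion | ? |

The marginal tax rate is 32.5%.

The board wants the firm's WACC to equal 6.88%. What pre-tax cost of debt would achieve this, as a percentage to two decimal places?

6.87%

Total capital V = 17.4 + 8.93 = 26.33.
Equity weight = 17.4/26.33 = 0.6608.
Senior notes weight = 8.93/26.33 = 0.3392.
Equity contribution = 0.6608 × 8.03% = 5.3066%.
Remaining for debt = 6.88% − 5.3066% = 1.5734%.
Rd × (1 − 32.5%) × 0.3392 = 1.5734%  ⇒  Rd = 6.8729%.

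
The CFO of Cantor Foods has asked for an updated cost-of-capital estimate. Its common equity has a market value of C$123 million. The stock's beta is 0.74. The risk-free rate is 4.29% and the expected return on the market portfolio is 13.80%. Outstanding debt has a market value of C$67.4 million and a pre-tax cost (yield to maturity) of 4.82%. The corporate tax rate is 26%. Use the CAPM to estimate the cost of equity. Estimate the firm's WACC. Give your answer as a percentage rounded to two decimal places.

8.58%

Market risk premium = 13.8% − 4.29% = 9.51%.
Cost of equity via CAPM: Re = 4.29% + 0.74 × 9.51% = 11.3274%.
Total capital V = 123 + 67.4 = 190.4.
Equity: weight = 123/190.4 = 0.6460; cost = 11.3274%.
Debt: weight = 67.4/190.4 = 0.3540; after-tax cost = 4.82% × (1 − 26%) = 3.5668%.
WACC = 0.6460 × 11.3274% + 0.3540 × 3.5668% = 8.5802%.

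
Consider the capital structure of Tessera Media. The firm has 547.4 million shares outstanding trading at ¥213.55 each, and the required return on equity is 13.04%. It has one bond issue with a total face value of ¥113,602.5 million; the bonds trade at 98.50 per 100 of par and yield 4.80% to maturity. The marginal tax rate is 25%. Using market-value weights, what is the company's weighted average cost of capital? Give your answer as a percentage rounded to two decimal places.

Market value of equity E = 213.55 × 547.4m = 116897.27m. Market value of debt D = 113602.5m × 98.5/100 = 111898.4625m.
Total capital V = 116897.27 + 111898.4625 = 228795.7325.
Equity: weight = 116897.27/228795.7325 = 0.5109; cost = 13.04%.
Bonds outstanding: weight = 111898.4625/228795.7325 = 0.4891; after-tax cost = 4.8% × (1 − 25%) = 3.6000%.
WACC = 0.5109 × 13.0400% + 0.4891 × 3.6000% = 8.4231%.

8.42%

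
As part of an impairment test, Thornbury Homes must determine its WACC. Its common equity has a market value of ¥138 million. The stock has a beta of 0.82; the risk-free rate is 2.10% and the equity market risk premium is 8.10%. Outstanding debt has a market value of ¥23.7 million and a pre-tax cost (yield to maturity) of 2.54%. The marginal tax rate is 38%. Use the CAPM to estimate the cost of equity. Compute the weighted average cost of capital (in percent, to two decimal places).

Cost of equity via CAPM: Re = 2.1% + 0.82 × 8.1% = 8.7420%.
Total capital V = 138 + 23.7 = 161.7.
Equity: weight = 138/161.7 = 0.8534; cost = 8.742%.
Debt: weight = 23.7/161.7 = 0.1466; after-tax cost = 2.54% × (1 − 38%) = 1.5748%.
WACC = 0.8534 × 8.7420% + 0.1466 × 1.5748% = 7.6915%.

7.69%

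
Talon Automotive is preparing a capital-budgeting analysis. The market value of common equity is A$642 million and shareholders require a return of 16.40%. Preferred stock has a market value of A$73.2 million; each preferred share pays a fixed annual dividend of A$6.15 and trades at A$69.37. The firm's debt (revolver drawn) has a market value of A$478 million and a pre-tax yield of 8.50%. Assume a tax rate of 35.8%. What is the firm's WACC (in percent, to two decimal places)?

Cost of preferred: Rp = 6.15 / 69.37 = 8.8655%.
Total capital V = 642 + 73.2 + 478 = 1193.2.
Equity: weight = 642/1193.2 = 0.5380; cost = 16.4%.
Preferred: weight = 73.2/1193.2 = 0.0613; cost = 8.8655%.
Revolver drawn: weight = 478/1193.2 = 0.4006; after-tax cost = 8.5% × (1 − 35.8%) = 5.4570%.
WACC = 0.5380 × 16.4000% + 0.0613 × 8.8655% + 0.4006 × 5.4570% = 11.5540%.

11.55%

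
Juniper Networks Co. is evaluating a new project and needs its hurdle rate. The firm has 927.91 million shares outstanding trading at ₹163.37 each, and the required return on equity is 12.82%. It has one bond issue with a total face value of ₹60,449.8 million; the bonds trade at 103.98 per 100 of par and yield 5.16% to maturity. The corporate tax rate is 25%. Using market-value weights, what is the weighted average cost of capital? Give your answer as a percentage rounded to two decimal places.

10.20%

Market value of equity E = 163.37 × 927.91m = 151592.6567m. Market value of debt D = 60449.8m × 103.98/100 = 62855.70204m.
Total capital V = 151592.6567 + 62855.70204 = 214448.35874.
Equity: weight = 151592.6567/214448.35874 = 0.7069; cost = 12.82%.
Bonds outstanding: weight = 62855.70204/214448.35874 = 0.2931; after-tax cost = 5.16% × (1 − 25%) = 3.8700%.
WACC = 0.7069 × 12.8200% + 0.2931 × 3.8700% = 10.1967%.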